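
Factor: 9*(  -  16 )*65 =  - 2^4*3^2*5^1*13^1  =  -9360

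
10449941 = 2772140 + 7677801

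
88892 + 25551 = 114443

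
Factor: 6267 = 3^1*2089^1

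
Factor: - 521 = -521^1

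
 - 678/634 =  - 339/317 =- 1.07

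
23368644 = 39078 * 598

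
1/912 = 1/912 = 0.00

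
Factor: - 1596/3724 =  - 3/7 = - 3^1*7^ ( - 1 )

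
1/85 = 1/85 = 0.01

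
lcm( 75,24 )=600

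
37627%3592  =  1707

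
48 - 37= 11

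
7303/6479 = 7303/6479=1.13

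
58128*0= 0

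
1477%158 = 55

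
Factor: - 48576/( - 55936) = 2^( - 1 )*3^1*11^1 * 19^( - 1 ) = 33/38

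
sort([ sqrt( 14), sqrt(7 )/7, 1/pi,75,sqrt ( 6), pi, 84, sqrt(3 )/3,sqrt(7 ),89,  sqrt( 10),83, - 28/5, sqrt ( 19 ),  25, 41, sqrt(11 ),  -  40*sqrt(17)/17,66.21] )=[ - 40*sqrt( 17)/17,-28/5, 1/pi, sqrt( 7 )/7, sqrt( 3)/3, sqrt(6 ), sqrt( 7),pi,sqrt( 10 ),sqrt( 11 ), sqrt(14), sqrt( 19 ),25, 41, 66.21, 75, 83,84, 89]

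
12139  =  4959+7180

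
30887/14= 2206 + 3/14 = 2206.21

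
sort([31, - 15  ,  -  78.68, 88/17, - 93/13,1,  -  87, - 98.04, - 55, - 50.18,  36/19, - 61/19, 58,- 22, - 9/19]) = [ - 98.04, - 87,-78.68,-55 , - 50.18,- 22,- 15, - 93/13, - 61/19, - 9/19,1,36/19,88/17,31,  58]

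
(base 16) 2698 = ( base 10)9880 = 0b10011010011000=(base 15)2dda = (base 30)ATA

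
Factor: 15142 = 2^1*67^1 * 113^1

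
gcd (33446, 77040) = 2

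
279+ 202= 481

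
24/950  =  12/475  =  0.03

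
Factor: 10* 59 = 2^1 * 5^1*59^1 = 590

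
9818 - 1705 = 8113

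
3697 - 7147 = - 3450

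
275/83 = 3 + 26/83 = 3.31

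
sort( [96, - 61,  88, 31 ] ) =[ - 61,31, 88,96]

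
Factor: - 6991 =-6991^1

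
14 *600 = 8400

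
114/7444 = 57/3722 = 0.02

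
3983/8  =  3983/8 = 497.88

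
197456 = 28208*7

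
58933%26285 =6363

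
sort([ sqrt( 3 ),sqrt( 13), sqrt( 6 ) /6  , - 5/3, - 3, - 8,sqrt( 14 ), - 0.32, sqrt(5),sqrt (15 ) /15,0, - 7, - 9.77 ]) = [ - 9.77, - 8,  -  7,-3,-5/3,- 0.32,0,  sqrt(15 )/15, sqrt( 6 ) /6,sqrt(3), sqrt(5), sqrt(13 ), sqrt (14)]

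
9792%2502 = 2286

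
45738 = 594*77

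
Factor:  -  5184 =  - 2^6*3^4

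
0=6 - 6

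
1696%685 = 326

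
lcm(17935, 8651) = 735335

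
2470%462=160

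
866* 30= 25980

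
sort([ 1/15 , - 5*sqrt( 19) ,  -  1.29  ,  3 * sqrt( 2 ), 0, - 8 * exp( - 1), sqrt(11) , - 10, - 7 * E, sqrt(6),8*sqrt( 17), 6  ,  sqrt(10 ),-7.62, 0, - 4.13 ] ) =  [ - 5*sqrt( 19), - 7*E, - 10, - 7.62,  -  4.13, - 8*exp( - 1), - 1.29, 0, 0,  1/15, sqrt( 6), sqrt( 10),sqrt( 11),  3*sqrt( 2), 6, 8*sqrt( 17)] 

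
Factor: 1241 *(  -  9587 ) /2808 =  - 11897467/2808= - 2^(-3)*3^(  -  3)*13^(-1)*17^1 * 73^1* 9587^1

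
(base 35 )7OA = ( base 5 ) 300200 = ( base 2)10010011010001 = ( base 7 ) 36323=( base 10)9425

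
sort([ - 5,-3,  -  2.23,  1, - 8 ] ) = [ - 8 , - 5, -3,-2.23 , 1]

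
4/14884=1/3721 = 0.00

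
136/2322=68/1161 = 0.06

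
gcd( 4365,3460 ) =5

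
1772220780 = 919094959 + 853125821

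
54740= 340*161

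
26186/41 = 26186/41 = 638.68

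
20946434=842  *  24877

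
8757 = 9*973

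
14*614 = 8596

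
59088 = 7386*8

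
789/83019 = 263/27673=0.01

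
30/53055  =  2/3537 = 0.00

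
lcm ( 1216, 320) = 6080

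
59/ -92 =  - 1 + 33/92 = - 0.64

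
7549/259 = 29 + 38/259=29.15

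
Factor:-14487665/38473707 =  - 3^ ( - 1 )*5^1*53^(-1)*241973^(  -  1 )*2897533^1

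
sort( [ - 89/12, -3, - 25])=[ - 25, - 89/12, - 3]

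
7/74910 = 7/74910= 0.00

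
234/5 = 234/5 =46.80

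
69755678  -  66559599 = 3196079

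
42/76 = 21/38 = 0.55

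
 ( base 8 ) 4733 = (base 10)2523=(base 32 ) 2er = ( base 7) 10233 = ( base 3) 10110110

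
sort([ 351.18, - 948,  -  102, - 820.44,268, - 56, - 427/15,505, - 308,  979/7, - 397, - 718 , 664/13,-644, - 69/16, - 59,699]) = [ - 948,-820.44,- 718, - 644, -397 , - 308, - 102, - 59 , - 56, - 427/15, - 69/16 , 664/13 , 979/7,268,351.18, 505, 699]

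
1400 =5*280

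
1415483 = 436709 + 978774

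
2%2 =0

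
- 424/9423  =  -1+8999/9423 =- 0.04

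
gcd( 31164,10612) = 28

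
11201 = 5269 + 5932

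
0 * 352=0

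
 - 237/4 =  - 237/4 = - 59.25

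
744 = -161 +905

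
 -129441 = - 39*3319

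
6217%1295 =1037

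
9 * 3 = 27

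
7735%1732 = 807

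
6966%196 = 106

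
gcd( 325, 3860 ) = 5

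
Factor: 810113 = 149^1*5437^1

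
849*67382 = 57207318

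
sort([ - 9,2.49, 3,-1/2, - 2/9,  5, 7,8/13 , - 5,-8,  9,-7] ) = [-9,-8,-7, - 5,-1/2,-2/9,8/13,  2.49, 3, 5, 7, 9] 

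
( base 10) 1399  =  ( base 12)987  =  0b10101110111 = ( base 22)2jd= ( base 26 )21L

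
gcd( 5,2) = 1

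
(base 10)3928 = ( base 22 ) 82C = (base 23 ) 79I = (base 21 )8j1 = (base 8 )7530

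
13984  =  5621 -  - 8363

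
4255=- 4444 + 8699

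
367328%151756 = 63816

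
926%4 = 2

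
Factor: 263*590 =2^1*5^1*59^1*263^1= 155170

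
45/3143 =45/3143 = 0.01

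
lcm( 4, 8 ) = 8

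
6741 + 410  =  7151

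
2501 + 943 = 3444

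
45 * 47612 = 2142540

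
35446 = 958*37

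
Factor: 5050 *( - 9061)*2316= - 105975643800 = -2^3*  3^1 *5^2 *13^1 *17^1*41^1*101^1*193^1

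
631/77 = 631/77 = 8.19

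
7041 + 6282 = 13323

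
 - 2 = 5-7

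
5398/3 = 1799 + 1/3=1799.33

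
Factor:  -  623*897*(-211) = 3^1*7^1*13^1 * 23^1*89^1*211^1 = 117913341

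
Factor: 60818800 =2^4*5^2*7^2*29^1*107^1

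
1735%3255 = 1735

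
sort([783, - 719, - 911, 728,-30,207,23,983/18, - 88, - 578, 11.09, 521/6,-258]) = [ - 911, - 719, - 578, - 258,-88 , - 30,11.09,23, 983/18,521/6,207, 728 , 783 ] 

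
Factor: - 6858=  - 2^1  *  3^3*127^1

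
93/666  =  31/222 =0.14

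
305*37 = 11285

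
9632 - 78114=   - 68482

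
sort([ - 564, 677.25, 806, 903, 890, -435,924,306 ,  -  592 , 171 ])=[ - 592, - 564, - 435, 171,  306, 677.25, 806, 890,903,924]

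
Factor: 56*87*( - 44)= - 2^5 * 3^1 * 7^1 * 11^1*29^1  =  -214368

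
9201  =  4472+4729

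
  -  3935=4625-8560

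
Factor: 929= 929^1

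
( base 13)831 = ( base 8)2560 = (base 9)1816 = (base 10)1392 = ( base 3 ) 1220120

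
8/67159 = 8/67159 = 0.00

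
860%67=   56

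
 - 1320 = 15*(-88) 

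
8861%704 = 413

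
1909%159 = 1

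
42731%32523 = 10208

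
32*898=28736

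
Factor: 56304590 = 2^1*5^1*47^1 * 119797^1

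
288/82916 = 72/20729 = 0.00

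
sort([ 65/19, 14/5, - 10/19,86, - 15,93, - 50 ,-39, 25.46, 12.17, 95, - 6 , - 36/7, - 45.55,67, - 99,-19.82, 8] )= [ - 99, - 50 , - 45.55,-39,-19.82, - 15, - 6, - 36/7, - 10/19, 14/5,65/19 , 8, 12.17,25.46, 67, 86, 93, 95]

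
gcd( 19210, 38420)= 19210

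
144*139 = 20016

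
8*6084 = 48672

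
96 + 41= 137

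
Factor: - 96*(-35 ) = 3360 = 2^5*3^1*5^1*7^1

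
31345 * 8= 250760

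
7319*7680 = 56209920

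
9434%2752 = 1178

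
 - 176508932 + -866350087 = -1042859019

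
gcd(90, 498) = 6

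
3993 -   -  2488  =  6481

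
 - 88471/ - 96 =88471/96=921.57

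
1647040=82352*20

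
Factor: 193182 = 2^1*3^1  *  11^1*2927^1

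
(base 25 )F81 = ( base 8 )22550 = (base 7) 36630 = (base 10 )9576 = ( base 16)2568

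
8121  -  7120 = 1001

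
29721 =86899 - 57178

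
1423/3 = 1423/3 = 474.33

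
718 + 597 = 1315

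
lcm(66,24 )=264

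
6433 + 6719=13152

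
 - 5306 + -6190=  - 11496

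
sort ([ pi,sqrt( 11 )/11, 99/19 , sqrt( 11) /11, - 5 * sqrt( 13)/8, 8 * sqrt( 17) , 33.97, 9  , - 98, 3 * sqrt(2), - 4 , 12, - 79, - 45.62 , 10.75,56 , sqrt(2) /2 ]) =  [-98,  -  79,-45.62, - 4, - 5*sqrt(13)/8, sqrt( 11) /11 , sqrt (11)/11,sqrt ( 2)/2,pi,3*sqrt(2 ), 99/19,9, 10.75, 12, 8 * sqrt( 17), 33.97, 56]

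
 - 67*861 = - 57687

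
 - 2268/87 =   -  756/29 = - 26.07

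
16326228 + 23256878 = 39583106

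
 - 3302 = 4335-7637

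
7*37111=259777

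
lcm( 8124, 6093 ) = 24372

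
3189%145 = 144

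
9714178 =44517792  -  34803614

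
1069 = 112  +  957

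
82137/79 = 1039 + 56/79 = 1039.71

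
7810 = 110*71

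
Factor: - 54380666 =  - 2^1 *27190333^1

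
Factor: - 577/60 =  - 2^(-2)*3^( - 1) * 5^( - 1 )*577^1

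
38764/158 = 245 + 27/79 = 245.34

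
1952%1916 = 36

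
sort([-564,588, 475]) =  [ - 564, 475, 588] 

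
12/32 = 3/8 = 0.38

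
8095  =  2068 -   -  6027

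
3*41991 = 125973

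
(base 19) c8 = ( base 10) 236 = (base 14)12C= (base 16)EC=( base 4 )3230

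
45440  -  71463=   -  26023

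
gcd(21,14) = 7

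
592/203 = 592/203 = 2.92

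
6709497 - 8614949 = -1905452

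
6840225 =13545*505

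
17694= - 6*( - 2949 ) 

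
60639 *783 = 47480337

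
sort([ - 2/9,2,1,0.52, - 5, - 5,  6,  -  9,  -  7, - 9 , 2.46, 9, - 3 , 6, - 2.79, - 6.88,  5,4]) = [-9,  -  9, - 7,  -  6.88,  -  5,-5, - 3,- 2.79,-2/9,0.52,1, 2,2.46,4,5, 6,6,9 ]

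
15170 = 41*370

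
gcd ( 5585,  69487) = 1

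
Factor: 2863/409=7=7^1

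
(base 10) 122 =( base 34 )3K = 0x7a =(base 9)145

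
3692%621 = 587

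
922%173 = 57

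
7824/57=2608/19  =  137.26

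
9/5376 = 3/1792=0.00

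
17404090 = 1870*9307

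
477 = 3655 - 3178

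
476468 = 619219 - 142751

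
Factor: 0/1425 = 0 = 0^1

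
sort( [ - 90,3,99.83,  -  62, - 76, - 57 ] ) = [ - 90,-76,-62, - 57,3,  99.83 ]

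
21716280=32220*674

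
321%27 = 24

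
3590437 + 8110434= 11700871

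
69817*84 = 5864628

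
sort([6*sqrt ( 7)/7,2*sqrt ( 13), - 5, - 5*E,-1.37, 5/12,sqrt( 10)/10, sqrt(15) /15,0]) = [ - 5  *E,-5, - 1.37,0,  sqrt(15) /15, sqrt(10 ) /10 , 5/12, 6*sqrt(7 ) /7 , 2 * sqrt( 13)] 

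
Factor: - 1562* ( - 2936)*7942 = 36422266144 = 2^5*11^2*19^2 * 71^1*367^1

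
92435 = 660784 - 568349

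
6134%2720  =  694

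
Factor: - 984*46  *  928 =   -  42004992 = - 2^9 * 3^1*23^1*29^1*41^1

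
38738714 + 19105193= 57843907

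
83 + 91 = 174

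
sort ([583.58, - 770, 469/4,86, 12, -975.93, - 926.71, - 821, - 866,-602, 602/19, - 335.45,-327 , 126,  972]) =[ - 975.93, - 926.71, - 866, - 821, - 770, - 602, - 335.45, - 327  ,  12, 602/19 , 86, 469/4, 126,  583.58, 972] 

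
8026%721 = 95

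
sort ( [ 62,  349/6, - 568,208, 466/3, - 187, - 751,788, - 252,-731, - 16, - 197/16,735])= [ - 751, - 731, - 568, - 252, - 187,-16,  -  197/16,349/6, 62, 466/3, 208,735, 788 ]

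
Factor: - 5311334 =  - 2^1*7^1*73^1* 5197^1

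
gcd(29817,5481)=9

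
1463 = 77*19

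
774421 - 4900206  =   - 4125785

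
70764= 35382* 2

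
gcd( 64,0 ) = 64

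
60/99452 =15/24863 = 0.00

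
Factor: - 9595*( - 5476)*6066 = 2^3*3^2*5^1*19^1*37^2*101^1*337^1 =318721106520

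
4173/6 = 695  +  1/2 = 695.50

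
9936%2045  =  1756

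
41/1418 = 41/1418 =0.03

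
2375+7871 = 10246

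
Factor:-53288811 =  - 3^2  *  5920979^1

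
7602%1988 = 1638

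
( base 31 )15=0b100100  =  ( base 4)210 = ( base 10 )36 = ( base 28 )18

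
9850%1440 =1210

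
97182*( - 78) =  - 7580196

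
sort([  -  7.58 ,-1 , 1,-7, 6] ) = [ - 7.58,-7,-1,1 , 6 ]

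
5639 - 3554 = 2085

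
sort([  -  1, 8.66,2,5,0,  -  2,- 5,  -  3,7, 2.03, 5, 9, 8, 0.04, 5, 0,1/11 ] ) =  [ - 5, - 3, - 2, - 1, 0, 0, 0.04 , 1/11, 2,  2.03,5, 5,5, 7,  8, 8.66,  9 ] 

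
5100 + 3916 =9016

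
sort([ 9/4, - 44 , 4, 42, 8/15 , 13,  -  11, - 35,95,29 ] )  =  [ - 44, - 35,-11,8/15,9/4, 4,  13,29 , 42, 95]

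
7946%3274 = 1398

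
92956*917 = 85240652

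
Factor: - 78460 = - 2^2*5^1*3923^1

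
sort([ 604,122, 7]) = [ 7, 122, 604 ] 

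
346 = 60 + 286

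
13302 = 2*6651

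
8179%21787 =8179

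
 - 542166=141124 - 683290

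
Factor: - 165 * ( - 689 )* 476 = 2^2*3^1*5^1*7^1*11^1*13^1*17^1*53^1 = 54114060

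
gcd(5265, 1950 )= 195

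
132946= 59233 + 73713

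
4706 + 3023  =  7729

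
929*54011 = 50176219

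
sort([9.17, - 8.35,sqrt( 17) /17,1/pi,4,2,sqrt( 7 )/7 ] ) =[ - 8.35, sqrt( 17)/17,1/pi,sqrt( 7) /7,2, 4,9.17 ] 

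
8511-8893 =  - 382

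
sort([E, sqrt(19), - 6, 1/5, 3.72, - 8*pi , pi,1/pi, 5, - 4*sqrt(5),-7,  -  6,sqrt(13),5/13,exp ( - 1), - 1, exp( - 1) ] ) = [ - 8*pi, - 4*sqrt(5), - 7, - 6, - 6, - 1,1/5 , 1/pi, exp( - 1),exp( - 1 ), 5/13,  E , pi,sqrt( 13),3.72, sqrt(19 ),5] 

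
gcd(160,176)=16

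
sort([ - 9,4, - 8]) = [ - 9, - 8,4]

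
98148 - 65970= 32178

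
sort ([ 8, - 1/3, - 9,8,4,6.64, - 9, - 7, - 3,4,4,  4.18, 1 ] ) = [ - 9, - 9 , - 7,-3, - 1/3,1,  4, 4, 4,4.18,6.64, 8,8 ] 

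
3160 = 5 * 632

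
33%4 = 1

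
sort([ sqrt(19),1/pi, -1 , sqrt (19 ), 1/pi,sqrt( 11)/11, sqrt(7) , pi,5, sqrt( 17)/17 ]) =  [ - 1, sqrt(17 )/17,sqrt( 11 ) /11, 1/pi , 1/pi,sqrt( 7 ) , pi, sqrt(19),sqrt( 19),5]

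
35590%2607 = 1699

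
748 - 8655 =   -  7907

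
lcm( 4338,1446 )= 4338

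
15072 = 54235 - 39163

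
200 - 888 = - 688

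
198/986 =99/493 =0.20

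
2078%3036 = 2078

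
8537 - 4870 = 3667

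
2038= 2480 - 442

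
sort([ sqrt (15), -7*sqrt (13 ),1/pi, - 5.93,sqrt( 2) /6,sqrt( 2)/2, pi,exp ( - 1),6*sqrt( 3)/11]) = [ - 7*sqrt( 13 ), - 5.93, sqrt( 2 )/6  ,  1/pi, exp ( - 1 ),sqrt(2)/2,6*sqrt(3)/11,pi,sqrt(15)]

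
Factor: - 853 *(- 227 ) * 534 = 2^1*3^1*89^1*227^1*853^1 = 103398954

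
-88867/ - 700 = 88867/700 = 126.95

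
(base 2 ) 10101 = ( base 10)21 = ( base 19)12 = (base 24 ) l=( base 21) 10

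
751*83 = 62333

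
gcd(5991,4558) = 1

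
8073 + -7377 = 696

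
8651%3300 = 2051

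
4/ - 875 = -4/875 = - 0.00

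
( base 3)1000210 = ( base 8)1356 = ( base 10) 750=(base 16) 2ee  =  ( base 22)1c2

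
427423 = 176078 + 251345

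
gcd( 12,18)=6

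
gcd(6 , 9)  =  3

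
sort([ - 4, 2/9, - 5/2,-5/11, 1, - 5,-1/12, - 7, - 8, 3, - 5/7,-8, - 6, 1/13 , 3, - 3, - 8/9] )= [ - 8,-8, - 7,-6, - 5, - 4,-3, - 5/2,-8/9,-5/7,  -  5/11, - 1/12, 1/13,2/9, 1, 3, 3]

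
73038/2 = 36519  =  36519.00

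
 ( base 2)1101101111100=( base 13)3283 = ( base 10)7036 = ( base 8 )15574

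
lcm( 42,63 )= 126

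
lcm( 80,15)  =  240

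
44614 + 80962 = 125576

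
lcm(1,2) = 2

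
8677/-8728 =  - 1 + 51/8728 = -0.99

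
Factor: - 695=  - 5^1 *139^1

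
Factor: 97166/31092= 2^ ( - 1) *3^ ( - 1 )*19^1*2557^1*2591^( - 1)=48583/15546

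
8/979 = 8/979 = 0.01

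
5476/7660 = 1369/1915 =0.71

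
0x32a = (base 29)RR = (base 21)1HC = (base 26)154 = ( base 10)810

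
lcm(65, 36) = 2340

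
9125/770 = 11+131/154 = 11.85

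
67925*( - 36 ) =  - 2445300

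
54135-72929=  - 18794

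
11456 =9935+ 1521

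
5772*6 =34632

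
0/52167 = 0   =  0.00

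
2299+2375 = 4674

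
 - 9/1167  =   - 3/389 = - 0.01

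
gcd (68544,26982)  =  18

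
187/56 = 3 + 19/56 = 3.34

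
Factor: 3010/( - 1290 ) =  - 3^(  -  1)*7^1= -  7/3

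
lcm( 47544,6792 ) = 47544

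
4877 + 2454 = 7331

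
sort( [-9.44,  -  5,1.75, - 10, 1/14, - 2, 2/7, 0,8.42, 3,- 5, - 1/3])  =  [ - 10, -9.44, - 5,-5, - 2,-1/3, 0, 1/14, 2/7,  1.75, 3,8.42] 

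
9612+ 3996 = 13608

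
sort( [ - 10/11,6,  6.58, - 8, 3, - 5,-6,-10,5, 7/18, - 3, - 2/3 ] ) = [-10, - 8,  -  6,- 5, - 3, - 10/11,-2/3, 7/18, 3 , 5,6, 6.58]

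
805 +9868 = 10673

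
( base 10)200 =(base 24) 88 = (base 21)9b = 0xc8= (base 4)3020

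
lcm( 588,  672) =4704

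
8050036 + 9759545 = 17809581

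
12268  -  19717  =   - 7449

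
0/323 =0 = 0.00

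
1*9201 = 9201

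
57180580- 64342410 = - 7161830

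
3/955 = 3/955 = 0.00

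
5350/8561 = 5350/8561 = 0.62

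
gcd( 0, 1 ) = 1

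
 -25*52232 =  -1305800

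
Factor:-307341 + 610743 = 303402 = 2^1 *3^1*11^1*4597^1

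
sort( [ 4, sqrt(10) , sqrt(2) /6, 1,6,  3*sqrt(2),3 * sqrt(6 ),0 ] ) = [ 0, sqrt(2)/6,1,  sqrt(10),4,3*sqrt( 2 ), 6,3 * sqrt( 6)]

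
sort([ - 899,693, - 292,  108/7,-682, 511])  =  [ - 899,-682, - 292,108/7,  511, 693] 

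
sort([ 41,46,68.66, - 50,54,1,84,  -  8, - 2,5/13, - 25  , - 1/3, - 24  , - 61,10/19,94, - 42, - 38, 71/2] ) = [ - 61, - 50, - 42, - 38 , - 25, - 24,  -  8, - 2, - 1/3,5/13, 10/19, 1,71/2,41, 46,54, 68.66,84,94]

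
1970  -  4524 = -2554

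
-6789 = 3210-9999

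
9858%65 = 43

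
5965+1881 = 7846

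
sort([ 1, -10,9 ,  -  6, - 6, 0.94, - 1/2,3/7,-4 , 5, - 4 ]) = [ -10,-6 ,-6, - 4, - 4, -1/2, 3/7, 0.94, 1 , 5,  9]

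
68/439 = 68/439 = 0.15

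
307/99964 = 307/99964  =  0.00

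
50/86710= 5/8671 = 0.00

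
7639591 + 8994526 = 16634117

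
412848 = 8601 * 48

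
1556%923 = 633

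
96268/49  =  1964 + 32/49= 1964.65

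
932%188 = 180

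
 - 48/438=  - 1 + 65/73= - 0.11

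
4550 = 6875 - 2325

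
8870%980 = 50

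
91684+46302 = 137986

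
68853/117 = 22951/39= 588.49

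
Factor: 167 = 167^1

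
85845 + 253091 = 338936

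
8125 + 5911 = 14036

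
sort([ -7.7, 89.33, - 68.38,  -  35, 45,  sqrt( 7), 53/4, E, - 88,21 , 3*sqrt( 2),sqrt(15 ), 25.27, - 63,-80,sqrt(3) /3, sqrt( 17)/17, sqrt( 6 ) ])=[- 88, - 80,-68.38, - 63, - 35, - 7.7, sqrt(17)/17, sqrt( 3 )/3,sqrt( 6),sqrt(7 ), E, sqrt(15 ), 3 * sqrt( 2 ), 53/4, 21,25.27 , 45, 89.33 ]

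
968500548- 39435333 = 929065215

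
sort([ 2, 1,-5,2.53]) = [ - 5,1, 2, 2.53]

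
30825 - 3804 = 27021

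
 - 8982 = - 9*998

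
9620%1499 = 626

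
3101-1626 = 1475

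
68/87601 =4/5153 = 0.00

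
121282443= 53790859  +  67491584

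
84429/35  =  84429/35 =2412.26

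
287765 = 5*57553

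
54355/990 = 54 + 179/198 = 54.90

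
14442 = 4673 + 9769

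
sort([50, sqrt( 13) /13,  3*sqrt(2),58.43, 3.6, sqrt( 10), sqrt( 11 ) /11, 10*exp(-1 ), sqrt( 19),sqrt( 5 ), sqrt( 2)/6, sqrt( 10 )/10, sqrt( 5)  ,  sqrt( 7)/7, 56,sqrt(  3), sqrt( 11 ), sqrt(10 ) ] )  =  [ sqrt(2)/6, sqrt(13)/13,sqrt(11) /11, sqrt( 10)/10, sqrt ( 7) /7, sqrt( 3 ), sqrt( 5 ),sqrt( 5), sqrt( 10),  sqrt( 10), sqrt( 11), 3.6,10*exp( - 1 ), 3*sqrt ( 2), sqrt( 19 ), 50,56, 58.43]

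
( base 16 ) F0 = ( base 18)D6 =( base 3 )22220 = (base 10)240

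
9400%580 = 120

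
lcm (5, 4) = 20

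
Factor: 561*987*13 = 7198191=3^2*7^1*11^1*13^1*17^1*47^1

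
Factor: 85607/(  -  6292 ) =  - 2^(-2 )*11^( - 2)*13^(-1)*85607^1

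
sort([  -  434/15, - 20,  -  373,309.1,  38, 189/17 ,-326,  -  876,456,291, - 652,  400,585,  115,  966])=[-876, - 652, -373, - 326, - 434/15,-20,  189/17 , 38, 115,291,  309.1,400, 456, 585,  966]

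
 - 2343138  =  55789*( - 42) 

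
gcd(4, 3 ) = 1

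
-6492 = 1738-8230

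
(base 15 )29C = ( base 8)1125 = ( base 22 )153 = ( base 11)4A3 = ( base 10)597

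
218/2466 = 109/1233 = 0.09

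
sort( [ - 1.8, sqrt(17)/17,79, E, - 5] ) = [ - 5, - 1.8, sqrt(17) /17, E,79 ]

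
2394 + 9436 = 11830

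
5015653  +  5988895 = 11004548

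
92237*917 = 84581329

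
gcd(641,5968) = 1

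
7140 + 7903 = 15043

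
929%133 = 131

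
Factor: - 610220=  -  2^2*5^1 * 13^1*2347^1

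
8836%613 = 254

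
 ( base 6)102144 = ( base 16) 2050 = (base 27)B9A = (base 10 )8272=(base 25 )D5M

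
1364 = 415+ 949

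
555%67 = 19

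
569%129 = 53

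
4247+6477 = 10724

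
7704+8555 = 16259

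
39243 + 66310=105553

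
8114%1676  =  1410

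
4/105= 4/105 = 0.04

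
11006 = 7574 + 3432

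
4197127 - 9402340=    - 5205213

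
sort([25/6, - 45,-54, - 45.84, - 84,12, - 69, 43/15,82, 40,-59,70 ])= [- 84,  -  69, - 59, - 54,- 45.84, - 45,  43/15, 25/6,12  ,  40, 70 , 82]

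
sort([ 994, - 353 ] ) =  [ - 353, 994 ] 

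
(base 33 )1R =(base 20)30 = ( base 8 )74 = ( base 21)2i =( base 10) 60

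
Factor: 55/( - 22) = -5/2 = - 2^(-1)*5^1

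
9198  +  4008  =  13206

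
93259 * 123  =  11470857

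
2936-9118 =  - 6182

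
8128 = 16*508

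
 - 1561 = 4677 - 6238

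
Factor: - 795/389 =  - 3^1*5^1*53^1*389^( - 1)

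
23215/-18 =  - 23215/18= - 1289.72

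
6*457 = 2742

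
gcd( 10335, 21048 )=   3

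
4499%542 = 163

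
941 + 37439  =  38380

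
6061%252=13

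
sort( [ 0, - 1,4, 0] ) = [  -  1 , 0,  0,4]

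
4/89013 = 4/89013  =  0.00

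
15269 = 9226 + 6043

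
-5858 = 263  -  6121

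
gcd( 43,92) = 1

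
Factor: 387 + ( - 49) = 338=2^1*13^2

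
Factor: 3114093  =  3^1*67^1*15493^1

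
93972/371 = 93972/371 = 253.29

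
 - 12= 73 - 85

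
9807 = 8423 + 1384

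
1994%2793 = 1994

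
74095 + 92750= 166845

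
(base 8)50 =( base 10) 40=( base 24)1g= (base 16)28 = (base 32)18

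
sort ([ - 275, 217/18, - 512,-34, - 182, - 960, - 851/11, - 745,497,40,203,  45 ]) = [ - 960, -745, - 512, - 275, - 182, - 851/11,  -  34,  217/18,40 , 45,203, 497]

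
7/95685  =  7/95685  =  0.00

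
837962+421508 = 1259470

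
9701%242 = 21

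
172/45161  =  172/45161 = 0.00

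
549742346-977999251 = -428256905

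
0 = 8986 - 8986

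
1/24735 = 1/24735 = 0.00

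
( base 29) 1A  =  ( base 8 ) 47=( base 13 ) 30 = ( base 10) 39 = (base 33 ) 16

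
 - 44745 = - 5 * 8949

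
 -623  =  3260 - 3883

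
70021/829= 84  +  385/829 = 84.46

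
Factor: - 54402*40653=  - 2^1*3^3*4517^1 * 9067^1=- 2211604506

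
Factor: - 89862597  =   - 3^2 * 11^1*907703^1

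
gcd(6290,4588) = 74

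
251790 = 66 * 3815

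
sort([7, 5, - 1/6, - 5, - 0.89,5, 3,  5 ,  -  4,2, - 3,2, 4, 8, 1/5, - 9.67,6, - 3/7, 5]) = [ - 9.67, -5,  -  4, - 3, - 0.89, - 3/7, - 1/6, 1/5, 2,2,3, 4,  5, 5,5, 5, 6, 7,8]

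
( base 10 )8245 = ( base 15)269a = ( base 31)8hu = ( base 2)10000000110101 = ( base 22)h0h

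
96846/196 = 494 + 11/98 = 494.11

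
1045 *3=3135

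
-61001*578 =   -  35258578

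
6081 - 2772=3309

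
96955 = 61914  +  35041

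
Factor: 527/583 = 11^(-1 )*17^1 * 31^1*53^( - 1 ) 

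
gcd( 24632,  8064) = 8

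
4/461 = 4/461 = 0.01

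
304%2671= 304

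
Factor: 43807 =71^1 * 617^1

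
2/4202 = 1/2101=0.00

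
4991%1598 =197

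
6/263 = 6/263 =0.02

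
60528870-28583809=31945061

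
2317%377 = 55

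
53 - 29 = 24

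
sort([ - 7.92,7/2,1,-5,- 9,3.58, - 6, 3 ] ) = [ - 9,- 7.92,-6 , - 5, 1,3, 7/2 , 3.58] 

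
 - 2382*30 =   -  71460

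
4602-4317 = 285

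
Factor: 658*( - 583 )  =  -2^1 * 7^1*11^1*47^1*53^1 = -  383614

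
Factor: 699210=2^1 * 3^2 * 5^1*17^1*457^1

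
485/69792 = 485/69792 = 0.01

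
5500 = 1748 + 3752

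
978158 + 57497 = 1035655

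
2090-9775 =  - 7685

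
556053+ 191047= 747100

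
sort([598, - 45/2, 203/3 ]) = [ - 45/2,203/3,598]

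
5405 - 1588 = 3817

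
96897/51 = 1899 +16/17 = 1899.94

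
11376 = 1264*9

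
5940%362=148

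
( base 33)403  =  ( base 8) 10407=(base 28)5fj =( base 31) 4GJ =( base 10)4359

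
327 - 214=113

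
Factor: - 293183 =- 11^2*2423^1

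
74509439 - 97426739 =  - 22917300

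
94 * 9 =846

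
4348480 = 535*8128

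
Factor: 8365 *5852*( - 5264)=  - 2^6*5^1*7^3 * 11^1*19^1*47^1*239^1 = - 257683222720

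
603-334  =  269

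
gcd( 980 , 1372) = 196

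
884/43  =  20 + 24/43=20.56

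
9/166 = 9/166 = 0.05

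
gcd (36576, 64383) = 3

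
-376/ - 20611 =376/20611 = 0.02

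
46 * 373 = 17158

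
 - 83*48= -3984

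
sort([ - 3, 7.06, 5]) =[ - 3,5, 7.06]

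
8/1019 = 8/1019 = 0.01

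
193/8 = 193/8  =  24.12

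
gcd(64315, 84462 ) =1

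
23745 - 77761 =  - 54016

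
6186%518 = 488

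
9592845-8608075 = 984770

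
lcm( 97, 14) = 1358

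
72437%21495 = 7952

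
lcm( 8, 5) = 40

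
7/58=7/58 = 0.12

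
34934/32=17467/16 = 1091.69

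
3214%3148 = 66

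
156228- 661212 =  - 504984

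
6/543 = 2/181 = 0.01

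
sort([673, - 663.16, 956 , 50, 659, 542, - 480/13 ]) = [ - 663.16, - 480/13, 50 , 542  ,  659,673, 956 ] 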